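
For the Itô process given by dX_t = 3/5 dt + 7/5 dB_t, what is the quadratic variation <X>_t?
<X>_t = 49*t/25

For an Itô process dX_t = a(t) dt + b(t) dB_t, the quadratic variation is <X>_t = int_0^t b(s)^2 ds (the drift term does not contribute). Here b(s) = 7/5, so
  b(s)^2 = 49/25.
Integrating from 0 to t:
  <X>_t = int_0^t (49/25) ds = 49*t/25.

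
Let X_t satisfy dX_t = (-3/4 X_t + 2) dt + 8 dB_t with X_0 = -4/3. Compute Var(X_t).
Var(X_t) = 128/3 - 128*exp(-3*t/2)/3

The variance V(t) = Var(X_t) satisfies V'(t) = 2 a V(t) + c^2 with V(0) = 0 (drift coefficient is linear in X, diffusion is constant). With a = -3/4, c = 8, the solution is
  V(t) = (c^2 / (2 a)) * (exp(2 a t) - 1)
       = (8^2 / (2*(-3/4))) * (exp((-3/2) t) - 1)
       = 128/3 - 128*exp(-3*t/2)/3.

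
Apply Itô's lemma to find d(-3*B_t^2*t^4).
d(-3*B_t^2*t^4) = (3*t^3*(-4*B_t^2 - t)) dt + (-6*B_t*t^4) dB_t

Itô's formula for f(t, x): d f(t, B_t) = (f_t + (1/2) f_xx) dt + f_x dB_t. Compute partials of f(t, x) = -3*t^4*x^2:
  f_t(t,x)  = -12*t^3*x^2
  f_x(t,x)  = -6*t^4*x
  f_xx(t,x) = -6*t^4
Assemble drift = f_t + (1/2) f_xx = 3*t^3*(-t - 4*x^2) and diffusion = f_x = -6*t^4*x. Substituting x = B_t:
  d(-3*B_t^2*t^4) = (3*t^3*(-4*B_t^2 - t)) dt + (-6*B_t*t^4) dB_t.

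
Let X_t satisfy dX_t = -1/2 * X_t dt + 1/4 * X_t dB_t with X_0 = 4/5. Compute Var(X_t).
Var(X_t) = (16*exp(t/16) - 16)*exp(-t)/25

For GBM dX = mu X dt + sigma X dB with X_0 = x_0, apply Itô to Y = log X: dY = (mu - sigma^2/2) dt + sigma dB, so Y_t = log(x_0) + (mu - sigma^2/2) t + sigma B_t and hence X_t = x_0 * exp((mu - sigma^2/2) t + sigma B_t).
With mu = -1/2, sigma = 1/4, x_0 = 4/5, this gives:
  X_t = 4/5 * exp((-17/32) * t + (1/4) * B_t).
Since sigma*B_t ~ Normal(0, sigma^2 t), E[exp(sigma*B_t)] = exp(sigma^2 t / 2); so E[X_t] = x_0 * exp((mu - sigma^2/2) t) * exp(sigma^2 t / 2) = x_0 * exp(mu t) = 4*exp(-t/2)/5.
Var(X_t) = E[X_t^2] - (E[X_t])^2 = x_0^2 * exp(2 mu t) * (exp(sigma^2 t) - 1) = (16*exp(t/16) - 16)*exp(-t)/25.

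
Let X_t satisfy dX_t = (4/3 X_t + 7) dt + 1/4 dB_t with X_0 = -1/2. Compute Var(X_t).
Var(X_t) = 3*exp(8*t/3)/128 - 3/128

The variance V(t) = Var(X_t) satisfies V'(t) = 2 a V(t) + c^2 with V(0) = 0 (drift coefficient is linear in X, diffusion is constant). With a = 4/3, c = 1/4, the solution is
  V(t) = (c^2 / (2 a)) * (exp(2 a t) - 1)
       = ((1/4)^2 / (2*(4/3))) * (exp((8/3) t) - 1)
       = 3*exp(8*t/3)/128 - 3/128.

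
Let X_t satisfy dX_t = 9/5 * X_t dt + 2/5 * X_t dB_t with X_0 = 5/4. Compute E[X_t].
E[X_t] = 5*exp(9*t/5)/4

For GBM dX = mu X dt + sigma X dB with X_0 = x_0, apply Itô to Y = log X: dY = (mu - sigma^2/2) dt + sigma dB, so Y_t = log(x_0) + (mu - sigma^2/2) t + sigma B_t and hence X_t = x_0 * exp((mu - sigma^2/2) t + sigma B_t).
With mu = 9/5, sigma = 2/5, x_0 = 5/4, this gives:
  X_t = 5/4 * exp((43/25) * t + (2/5) * B_t).
Since sigma*B_t ~ Normal(0, sigma^2 t), E[exp(sigma*B_t)] = exp(sigma^2 t / 2); so E[X_t] = x_0 * exp((mu - sigma^2/2) t) * exp(sigma^2 t / 2) = x_0 * exp(mu t) = 5*exp(9*t/5)/4.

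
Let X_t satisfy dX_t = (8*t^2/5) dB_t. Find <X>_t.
<X>_t = 64*t^5/125

For an Itô process dX_t = a(t) dt + b(t) dB_t, the quadratic variation is <X>_t = int_0^t b(s)^2 ds (the drift term does not contribute). Here b(s) = 8*s^2/5, so
  b(s)^2 = 64*s^4/25.
Integrating from 0 to t:
  <X>_t = int_0^t (64*s^4/25) ds = 64*t^5/125.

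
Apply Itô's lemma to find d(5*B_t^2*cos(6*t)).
d(5*B_t^2*cos(6*t)) = (-30*B_t^2*sin(6*t) + 5*cos(6*t)) dt + (10*B_t*cos(6*t)) dB_t

Itô's formula for f(t, x): d f(t, B_t) = (f_t + (1/2) f_xx) dt + f_x dB_t. Compute partials of f(t, x) = 5*x^2*cos(6*t):
  f_t(t,x)  = -30*x^2*sin(6*t)
  f_x(t,x)  = 10*x*cos(6*t)
  f_xx(t,x) = 10*cos(6*t)
Assemble drift = f_t + (1/2) f_xx = -30*x^2*sin(6*t) + 5*cos(6*t) and diffusion = f_x = 10*x*cos(6*t). Substituting x = B_t:
  d(5*B_t^2*cos(6*t)) = (-30*B_t^2*sin(6*t) + 5*cos(6*t)) dt + (10*B_t*cos(6*t)) dB_t.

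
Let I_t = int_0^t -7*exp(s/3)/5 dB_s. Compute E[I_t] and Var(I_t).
E[I_t] = 0; Var(I_t) = 147*exp(2*t/3)/50 - 147/50

The Itô integral of a deterministic integrand f(s) has mean 0 because each increment f(s) * (B_{s+ds} - B_s) has mean 0. By the Itô isometry:
  Var( int_0^t f(s) dB_s ) = E[ (int_0^t f(s) dB_s)^2 ] = int_0^t f(s)^2 ds.
Here f(s) = -7*exp(s/3)/5, so f(s)^2 = 49*exp(2*s/3)/25. Integrate:
  int_0^t (49*exp(2*s/3)/25) ds = 147*exp(2*t/3)/50 - 147/50.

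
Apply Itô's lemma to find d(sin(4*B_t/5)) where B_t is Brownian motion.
d(sin(4*B_t/5)) = (-8*sin(4*B_t/5)/25) dt + (4*cos(4*B_t/5)/5) dB_t

Itô's formula for f(B_t) gives d f(B_t) = f'(B_t) dB_t + (1/2) f''(B_t) dt. Compute derivatives of f(x) = sin(4*x/5):
  f'(x)  = 4*cos(4*x/5)/5
  f''(x) = -16*sin(4*x/5)/25
Substitute x = B_t and multiply the f'' term by 1/2:
  drift     = (1/2) * (-16*sin(4*x/5)/25) evaluated at B_t = -8*sin(4*B_t/5)/25
  diffusion = (4*cos(4*x/5)/5) evaluated at B_t = 4*cos(4*B_t/5)/5
Therefore d(sin(4*B_t/5)) = (-8*sin(4*B_t/5)/25) dt + (4*cos(4*B_t/5)/5) dB_t.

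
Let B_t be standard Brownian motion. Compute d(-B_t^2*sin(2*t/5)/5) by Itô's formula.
d(-B_t^2*sin(2*t/5)/5) = (-2*B_t^2*cos(2*t/5)/25 - sin(2*t/5)/5) dt + (-2*B_t*sin(2*t/5)/5) dB_t

Itô's formula for f(t, x): d f(t, B_t) = (f_t + (1/2) f_xx) dt + f_x dB_t. Compute partials of f(t, x) = -x^2*sin(2*t/5)/5:
  f_t(t,x)  = -2*x^2*cos(2*t/5)/25
  f_x(t,x)  = -2*x*sin(2*t/5)/5
  f_xx(t,x) = -2*sin(2*t/5)/5
Assemble drift = f_t + (1/2) f_xx = -2*x^2*cos(2*t/5)/25 - sin(2*t/5)/5 and diffusion = f_x = -2*x*sin(2*t/5)/5. Substituting x = B_t:
  d(-B_t^2*sin(2*t/5)/5) = (-2*B_t^2*cos(2*t/5)/25 - sin(2*t/5)/5) dt + (-2*B_t*sin(2*t/5)/5) dB_t.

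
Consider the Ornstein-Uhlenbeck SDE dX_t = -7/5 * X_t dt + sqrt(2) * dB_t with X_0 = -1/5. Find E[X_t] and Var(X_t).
E[X_t] = -exp(-7*t/5)/5; Var(X_t) = 5/7 - 5*exp(-14*t/5)/7

The OU SDE dX = -theta X dt + sigma dB admits the integrating factor exp(theta t): d(exp(theta t) X_t) = sigma exp(theta t) dB_t. Integrating from 0 to t:
  X_t = x_0 * exp(-theta t) + sigma * int_0^t exp(-theta (t-s)) dB_s.
The Itô integral has mean 0 and (by the Itô isometry) variance sigma^2 * int_0^t exp(-2 theta (t - s)) ds = sigma^2 * (1 - exp(-2 theta t)) / (2 theta).
With theta = 7/5, sigma = sqrt(2), x_0 = -1/5:
  E[X_t] = -1/5 * exp(-7/5 t) = -exp(-7*t/5)/5
  Var(X_t) = (sqrt(2))^2 * (1 - exp(-2*7/5 t)) / (2 * 7/5) = 5/7 - 5*exp(-14*t/5)/7.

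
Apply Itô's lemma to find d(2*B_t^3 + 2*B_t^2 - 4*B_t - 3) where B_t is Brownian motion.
d(2*B_t^3 + 2*B_t^2 - 4*B_t - 3) = (6*B_t + 2) dt + (6*B_t^2 + 4*B_t - 4) dB_t

Itô's formula for f(B_t) gives d f(B_t) = f'(B_t) dB_t + (1/2) f''(B_t) dt. Compute derivatives of f(x) = 2*x^3 + 2*x^2 - 4*x - 3:
  f'(x)  = 6*x^2 + 4*x - 4
  f''(x) = 12*x + 4
Substitute x = B_t and multiply the f'' term by 1/2:
  drift     = (1/2) * (12*x + 4) evaluated at B_t = 6*B_t + 2
  diffusion = (6*x^2 + 4*x - 4) evaluated at B_t = 6*B_t^2 + 4*B_t - 4
Therefore d(2*B_t^3 + 2*B_t^2 - 4*B_t - 3) = (6*B_t + 2) dt + (6*B_t^2 + 4*B_t - 4) dB_t.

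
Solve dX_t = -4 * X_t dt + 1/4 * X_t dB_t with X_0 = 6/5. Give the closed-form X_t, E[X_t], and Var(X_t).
X_t = 6/5 * exp((-129/32) t + (1/4) B_t); E[X_t] = 6*exp(-4*t)/5; Var(X_t) = (36*exp(t/16) - 36)*exp(-8*t)/25

For GBM dX = mu X dt + sigma X dB with X_0 = x_0, apply Itô to Y = log X: dY = (mu - sigma^2/2) dt + sigma dB, so Y_t = log(x_0) + (mu - sigma^2/2) t + sigma B_t and hence X_t = x_0 * exp((mu - sigma^2/2) t + sigma B_t).
With mu = -4, sigma = 1/4, x_0 = 6/5, this gives:
  X_t = 6/5 * exp((-129/32) * t + (1/4) * B_t).
Since sigma*B_t ~ Normal(0, sigma^2 t), E[exp(sigma*B_t)] = exp(sigma^2 t / 2); so E[X_t] = x_0 * exp((mu - sigma^2/2) t) * exp(sigma^2 t / 2) = x_0 * exp(mu t) = 6*exp(-4*t)/5.
Var(X_t) = E[X_t^2] - (E[X_t])^2 = x_0^2 * exp(2 mu t) * (exp(sigma^2 t) - 1) = (36*exp(t/16) - 36)*exp(-8*t)/25.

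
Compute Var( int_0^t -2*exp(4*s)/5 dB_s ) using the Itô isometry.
Var = exp(8*t)/50 - 1/50

The Itô integral of a deterministic integrand f(s) has mean 0 because each increment f(s) * (B_{s+ds} - B_s) has mean 0. By the Itô isometry:
  Var( int_0^t f(s) dB_s ) = E[ (int_0^t f(s) dB_s)^2 ] = int_0^t f(s)^2 ds.
Here f(s) = -2*exp(4*s)/5, so f(s)^2 = 4*exp(8*s)/25. Integrate:
  int_0^t (4*exp(8*s)/25) ds = exp(8*t)/50 - 1/50.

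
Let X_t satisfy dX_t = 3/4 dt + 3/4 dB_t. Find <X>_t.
<X>_t = 9*t/16

For an Itô process dX_t = a(t) dt + b(t) dB_t, the quadratic variation is <X>_t = int_0^t b(s)^2 ds (the drift term does not contribute). Here b(s) = 3/4, so
  b(s)^2 = 9/16.
Integrating from 0 to t:
  <X>_t = int_0^t (9/16) ds = 9*t/16.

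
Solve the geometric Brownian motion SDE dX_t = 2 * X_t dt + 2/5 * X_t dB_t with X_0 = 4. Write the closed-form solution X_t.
X_t = 4 * exp((48/25) * t + (2/5) * B_t)

For GBM dX = mu X dt + sigma X dB with X_0 = x_0, apply Itô to Y = log X: dY = (mu - sigma^2/2) dt + sigma dB, so Y_t = log(x_0) + (mu - sigma^2/2) t + sigma B_t and hence X_t = x_0 * exp((mu - sigma^2/2) t + sigma B_t).
With mu = 2, sigma = 2/5, x_0 = 4, this gives:
  X_t = 4 * exp((48/25) * t + (2/5) * B_t).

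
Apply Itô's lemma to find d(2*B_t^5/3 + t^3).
d(2*B_t^5/3 + t^3) = (20*B_t^3/3 + 3*t^2) dt + (10*B_t^4/3) dB_t

Itô's formula for f(t, x): d f(t, B_t) = (f_t + (1/2) f_xx) dt + f_x dB_t. Compute partials of f(t, x) = t^3 + 2*x^5/3:
  f_t(t,x)  = 3*t^2
  f_x(t,x)  = 10*x^4/3
  f_xx(t,x) = 40*x^3/3
Assemble drift = f_t + (1/2) f_xx = 3*t^2 + 20*x^3/3 and diffusion = f_x = 10*x^4/3. Substituting x = B_t:
  d(2*B_t^5/3 + t^3) = (20*B_t^3/3 + 3*t^2) dt + (10*B_t^4/3) dB_t.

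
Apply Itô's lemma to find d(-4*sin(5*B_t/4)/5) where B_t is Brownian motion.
d(-4*sin(5*B_t/4)/5) = (5*sin(5*B_t/4)/8) dt + (-cos(5*B_t/4)) dB_t

Itô's formula for f(B_t) gives d f(B_t) = f'(B_t) dB_t + (1/2) f''(B_t) dt. Compute derivatives of f(x) = -4*sin(5*x/4)/5:
  f'(x)  = -cos(5*x/4)
  f''(x) = 5*sin(5*x/4)/4
Substitute x = B_t and multiply the f'' term by 1/2:
  drift     = (1/2) * (5*sin(5*x/4)/4) evaluated at B_t = 5*sin(5*B_t/4)/8
  diffusion = (-cos(5*x/4)) evaluated at B_t = -cos(5*B_t/4)
Therefore d(-4*sin(5*B_t/4)/5) = (5*sin(5*B_t/4)/8) dt + (-cos(5*B_t/4)) dB_t.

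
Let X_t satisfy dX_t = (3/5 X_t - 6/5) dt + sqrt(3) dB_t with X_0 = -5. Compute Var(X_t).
Var(X_t) = 5*exp(6*t/5)/2 - 5/2

The variance V(t) = Var(X_t) satisfies V'(t) = 2 a V(t) + c^2 with V(0) = 0 (drift coefficient is linear in X, diffusion is constant). With a = 3/5, c = sqrt(3), the solution is
  V(t) = (c^2 / (2 a)) * (exp(2 a t) - 1)
       = (sqrt(3)^2 / (2*(3/5))) * (exp((6/5) t) - 1)
       = 5*exp(6*t/5)/2 - 5/2.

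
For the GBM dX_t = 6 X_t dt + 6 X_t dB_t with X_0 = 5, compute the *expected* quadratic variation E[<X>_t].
E[<X>_t] = 75*exp(48*t)/4 - 75/4

<X>_t = int_0^t (6 * X_s)^2 ds. Taking expectation inside the integral: E[<X>_t] = 6^2 * int_0^t E[X_s^2] ds. For GBM, E[X_s^2] = x_0^2 * exp((2 mu + sigma^2) s). Integrating:
  E[<X>_t] = 6^2 * 5^2 * (exp((2*6 + 6^2) t) - 1) / (2*6 + 6^2)
           = 6^2 * 5^2 * (exp(48 t) - 1) / 48 = 75*exp(48*t)/4 - 75/4.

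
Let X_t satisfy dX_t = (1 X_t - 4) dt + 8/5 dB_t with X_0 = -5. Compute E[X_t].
E[X_t] = 4 - 9*exp(t)

Taking expectations and using E[dB_t] = 0, the mean m(t) = E[X_t] satisfies the ODE m'(t) = a m(t) + b with m(0) = x_0. With a = 1, b = -4, x_0 = -5, the solution is
  m(t) = x_0 * exp(a t) + (b/a) * (exp(a t) - 1)
       = (-5) * exp(1 t) + ((-4)/1) * (exp(1 t) - 1)
       = 4 - 9*exp(t).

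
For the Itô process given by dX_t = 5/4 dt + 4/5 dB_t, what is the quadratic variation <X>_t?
<X>_t = 16*t/25

For an Itô process dX_t = a(t) dt + b(t) dB_t, the quadratic variation is <X>_t = int_0^t b(s)^2 ds (the drift term does not contribute). Here b(s) = 4/5, so
  b(s)^2 = 16/25.
Integrating from 0 to t:
  <X>_t = int_0^t (16/25) ds = 16*t/25.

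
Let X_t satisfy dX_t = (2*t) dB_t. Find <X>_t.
<X>_t = 4*t^3/3

For an Itô process dX_t = a(t) dt + b(t) dB_t, the quadratic variation is <X>_t = int_0^t b(s)^2 ds (the drift term does not contribute). Here b(s) = 2*s, so
  b(s)^2 = 4*s^2.
Integrating from 0 to t:
  <X>_t = int_0^t (4*s^2) ds = 4*t^3/3.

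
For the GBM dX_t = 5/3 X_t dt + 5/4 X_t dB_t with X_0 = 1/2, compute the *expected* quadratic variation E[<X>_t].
E[<X>_t] = 15*exp(235*t/48)/188 - 15/188

<X>_t = int_0^t ((5/4) * X_s)^2 ds. Taking expectation inside the integral: E[<X>_t] = (5/4)^2 * int_0^t E[X_s^2] ds. For GBM, E[X_s^2] = x_0^2 * exp((2 mu + sigma^2) s). Integrating:
  E[<X>_t] = (5/4)^2 * (1/2)^2 * (exp((2*(5/3) + (5/4)^2) t) - 1) / (2*(5/3) + (5/4)^2)
           = (5/4)^2 * (1/2)^2 * (exp((235/48) t) - 1) / (235/48) = 15*exp(235*t/48)/188 - 15/188.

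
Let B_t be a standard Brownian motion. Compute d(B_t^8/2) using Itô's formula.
d(B_t^8/2) = (14*B_t^6) dt + (4*B_t^7) dB_t

Itô's formula for f(B_t) gives d f(B_t) = f'(B_t) dB_t + (1/2) f''(B_t) dt. Compute derivatives of f(x) = x^8/2:
  f'(x)  = 4*x^7
  f''(x) = 28*x^6
Substitute x = B_t and multiply the f'' term by 1/2:
  drift     = (1/2) * (28*x^6) evaluated at B_t = 14*B_t^6
  diffusion = (4*x^7) evaluated at B_t = 4*B_t^7
Therefore d(B_t^8/2) = (14*B_t^6) dt + (4*B_t^7) dB_t.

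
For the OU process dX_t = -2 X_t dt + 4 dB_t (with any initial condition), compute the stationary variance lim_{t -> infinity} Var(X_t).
lim Var(X_t) = 4

The OU SDE dX = -theta X dt + sigma dB admits the integrating factor exp(theta t): d(exp(theta t) X_t) = sigma exp(theta t) dB_t. Integrating from 0 to t gives X_t = x_0 * exp(-theta t) + sigma * int_0^t exp(-theta (t-s)) dB_s for any initial x_0. The Itô integral has variance (by the Itô isometry) sigma^2 * int_0^t exp(-2 theta (t - s)) ds = sigma^2 * (1 - exp(-2 theta t)) / (2 theta), independent of x_0.
With theta = 2, sigma = 4:
  Var(X_t) = (4)^2 * (1 - exp(-2*2 t)) / (2 * 2) = 4 - 4*exp(-4*t).
As t -> infinity, exp(-2*2 t) -> 0, so the stationary variance is sigma^2 / (2 theta) = 4.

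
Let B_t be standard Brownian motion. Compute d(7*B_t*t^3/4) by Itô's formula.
d(7*B_t*t^3/4) = (21*B_t*t^2/4) dt + (7*t^3/4) dB_t

Itô's formula for f(t, x): d f(t, B_t) = (f_t + (1/2) f_xx) dt + f_x dB_t. Compute partials of f(t, x) = 7*t^3*x/4:
  f_t(t,x)  = 21*t^2*x/4
  f_x(t,x)  = 7*t^3/4
  f_xx(t,x) = 0
Assemble drift = f_t + (1/2) f_xx = 21*t^2*x/4 and diffusion = f_x = 7*t^3/4. Substituting x = B_t:
  d(7*B_t*t^3/4) = (21*B_t*t^2/4) dt + (7*t^3/4) dB_t.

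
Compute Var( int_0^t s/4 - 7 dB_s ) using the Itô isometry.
Var = t*(t^2 - 84*t + 2352)/48

The Itô integral of a deterministic integrand f(s) has mean 0 because each increment f(s) * (B_{s+ds} - B_s) has mean 0. By the Itô isometry:
  Var( int_0^t f(s) dB_s ) = E[ (int_0^t f(s) dB_s)^2 ] = int_0^t f(s)^2 ds.
Here f(s) = s/4 - 7, so f(s)^2 = (s - 28)^2/16. Integrate:
  int_0^t ((s - 28)^2/16) ds = t*(t^2 - 84*t + 2352)/48.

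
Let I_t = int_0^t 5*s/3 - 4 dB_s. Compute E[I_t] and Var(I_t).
E[I_t] = 0; Var(I_t) = t*(25*t^2 - 180*t + 432)/27

The Itô integral of a deterministic integrand f(s) has mean 0 because each increment f(s) * (B_{s+ds} - B_s) has mean 0. By the Itô isometry:
  Var( int_0^t f(s) dB_s ) = E[ (int_0^t f(s) dB_s)^2 ] = int_0^t f(s)^2 ds.
Here f(s) = 5*s/3 - 4, so f(s)^2 = (5*s - 12)^2/9. Integrate:
  int_0^t ((5*s - 12)^2/9) ds = t*(25*t^2 - 180*t + 432)/27.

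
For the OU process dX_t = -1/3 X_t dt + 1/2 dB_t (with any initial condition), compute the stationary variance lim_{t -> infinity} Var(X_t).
lim Var(X_t) = 3/8

The OU SDE dX = -theta X dt + sigma dB admits the integrating factor exp(theta t): d(exp(theta t) X_t) = sigma exp(theta t) dB_t. Integrating from 0 to t gives X_t = x_0 * exp(-theta t) + sigma * int_0^t exp(-theta (t-s)) dB_s for any initial x_0. The Itô integral has variance (by the Itô isometry) sigma^2 * int_0^t exp(-2 theta (t - s)) ds = sigma^2 * (1 - exp(-2 theta t)) / (2 theta), independent of x_0.
With theta = 1/3, sigma = 1/2:
  Var(X_t) = (1/2)^2 * (1 - exp(-2*1/3 t)) / (2 * 1/3) = 3/8 - 3*exp(-2*t/3)/8.
As t -> infinity, exp(-2*1/3 t) -> 0, so the stationary variance is sigma^2 / (2 theta) = 3/8.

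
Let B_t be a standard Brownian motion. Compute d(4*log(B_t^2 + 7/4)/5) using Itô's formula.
d(4*log(B_t^2 + 7/4)/5) = (16*(7 - 4*B_t^2)/(5*(4*B_t^2 + 7)^2)) dt + (32*B_t/(5*(4*B_t^2 + 7))) dB_t

Itô's formula for f(B_t) gives d f(B_t) = f'(B_t) dB_t + (1/2) f''(B_t) dt. Compute derivatives of f(x) = 4*log(x^2 + 7/4)/5:
  f'(x)  = 32*x/(5*(4*x^2 + 7))
  f''(x) = 32*(7 - 4*x^2)/(5*(4*x^2 + 7)^2)
Substitute x = B_t and multiply the f'' term by 1/2:
  drift     = (1/2) * (32*(7 - 4*x^2)/(5*(4*x^2 + 7)^2)) evaluated at B_t = 16*(7 - 4*B_t^2)/(5*(4*B_t^2 + 7)^2)
  diffusion = (32*x/(5*(4*x^2 + 7))) evaluated at B_t = 32*B_t/(5*(4*B_t^2 + 7))
Therefore d(4*log(B_t^2 + 7/4)/5) = (16*(7 - 4*B_t^2)/(5*(4*B_t^2 + 7)^2)) dt + (32*B_t/(5*(4*B_t^2 + 7))) dB_t.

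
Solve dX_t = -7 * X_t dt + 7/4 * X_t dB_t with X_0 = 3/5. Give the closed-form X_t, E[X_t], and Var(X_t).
X_t = 3/5 * exp((-273/32) t + (7/4) B_t); E[X_t] = 3*exp(-7*t)/5; Var(X_t) = (9*exp(49*t/16) - 9)*exp(-14*t)/25

For GBM dX = mu X dt + sigma X dB with X_0 = x_0, apply Itô to Y = log X: dY = (mu - sigma^2/2) dt + sigma dB, so Y_t = log(x_0) + (mu - sigma^2/2) t + sigma B_t and hence X_t = x_0 * exp((mu - sigma^2/2) t + sigma B_t).
With mu = -7, sigma = 7/4, x_0 = 3/5, this gives:
  X_t = 3/5 * exp((-273/32) * t + (7/4) * B_t).
Since sigma*B_t ~ Normal(0, sigma^2 t), E[exp(sigma*B_t)] = exp(sigma^2 t / 2); so E[X_t] = x_0 * exp((mu - sigma^2/2) t) * exp(sigma^2 t / 2) = x_0 * exp(mu t) = 3*exp(-7*t)/5.
Var(X_t) = E[X_t^2] - (E[X_t])^2 = x_0^2 * exp(2 mu t) * (exp(sigma^2 t) - 1) = (9*exp(49*t/16) - 9)*exp(-14*t)/25.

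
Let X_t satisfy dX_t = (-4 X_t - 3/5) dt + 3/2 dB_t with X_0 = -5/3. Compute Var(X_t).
Var(X_t) = 9/32 - 9*exp(-8*t)/32

The variance V(t) = Var(X_t) satisfies V'(t) = 2 a V(t) + c^2 with V(0) = 0 (drift coefficient is linear in X, diffusion is constant). With a = -4, c = 3/2, the solution is
  V(t) = (c^2 / (2 a)) * (exp(2 a t) - 1)
       = ((3/2)^2 / (2*(-4))) * (exp((-8) t) - 1)
       = 9/32 - 9*exp(-8*t)/32.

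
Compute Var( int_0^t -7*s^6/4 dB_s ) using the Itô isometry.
Var = 49*t^13/208

The Itô integral of a deterministic integrand f(s) has mean 0 because each increment f(s) * (B_{s+ds} - B_s) has mean 0. By the Itô isometry:
  Var( int_0^t f(s) dB_s ) = E[ (int_0^t f(s) dB_s)^2 ] = int_0^t f(s)^2 ds.
Here f(s) = -7*s^6/4, so f(s)^2 = 49*s^12/16. Integrate:
  int_0^t (49*s^12/16) ds = 49*t^13/208.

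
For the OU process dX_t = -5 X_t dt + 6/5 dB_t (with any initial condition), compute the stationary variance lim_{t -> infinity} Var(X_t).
lim Var(X_t) = 18/125

The OU SDE dX = -theta X dt + sigma dB admits the integrating factor exp(theta t): d(exp(theta t) X_t) = sigma exp(theta t) dB_t. Integrating from 0 to t gives X_t = x_0 * exp(-theta t) + sigma * int_0^t exp(-theta (t-s)) dB_s for any initial x_0. The Itô integral has variance (by the Itô isometry) sigma^2 * int_0^t exp(-2 theta (t - s)) ds = sigma^2 * (1 - exp(-2 theta t)) / (2 theta), independent of x_0.
With theta = 5, sigma = 6/5:
  Var(X_t) = (6/5)^2 * (1 - exp(-2*5 t)) / (2 * 5) = 18/125 - 18*exp(-10*t)/125.
As t -> infinity, exp(-2*5 t) -> 0, so the stationary variance is sigma^2 / (2 theta) = 18/125.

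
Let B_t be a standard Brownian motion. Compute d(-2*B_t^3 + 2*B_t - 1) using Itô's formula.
d(-2*B_t^3 + 2*B_t - 1) = (-6*B_t) dt + (2 - 6*B_t^2) dB_t

Itô's formula for f(B_t) gives d f(B_t) = f'(B_t) dB_t + (1/2) f''(B_t) dt. Compute derivatives of f(x) = -2*x^3 + 2*x - 1:
  f'(x)  = 2 - 6*x^2
  f''(x) = -12*x
Substitute x = B_t and multiply the f'' term by 1/2:
  drift     = (1/2) * (-12*x) evaluated at B_t = -6*B_t
  diffusion = (2 - 6*x^2) evaluated at B_t = 2 - 6*B_t^2
Therefore d(-2*B_t^3 + 2*B_t - 1) = (-6*B_t) dt + (2 - 6*B_t^2) dB_t.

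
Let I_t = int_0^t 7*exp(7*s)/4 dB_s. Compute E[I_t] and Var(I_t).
E[I_t] = 0; Var(I_t) = 7*exp(14*t)/32 - 7/32

The Itô integral of a deterministic integrand f(s) has mean 0 because each increment f(s) * (B_{s+ds} - B_s) has mean 0. By the Itô isometry:
  Var( int_0^t f(s) dB_s ) = E[ (int_0^t f(s) dB_s)^2 ] = int_0^t f(s)^2 ds.
Here f(s) = 7*exp(7*s)/4, so f(s)^2 = 49*exp(14*s)/16. Integrate:
  int_0^t (49*exp(14*s)/16) ds = 7*exp(14*t)/32 - 7/32.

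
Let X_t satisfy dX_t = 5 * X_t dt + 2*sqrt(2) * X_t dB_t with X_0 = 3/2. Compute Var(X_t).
Var(X_t) = 9*(exp(8*t) - 1)*exp(10*t)/4

For GBM dX = mu X dt + sigma X dB with X_0 = x_0, apply Itô to Y = log X: dY = (mu - sigma^2/2) dt + sigma dB, so Y_t = log(x_0) + (mu - sigma^2/2) t + sigma B_t and hence X_t = x_0 * exp((mu - sigma^2/2) t + sigma B_t).
With mu = 5, sigma = 2*sqrt(2), x_0 = 3/2, this gives:
  X_t = 3/2 * exp((1) * t + (2*sqrt(2)) * B_t).
Since sigma*B_t ~ Normal(0, sigma^2 t), E[exp(sigma*B_t)] = exp(sigma^2 t / 2); so E[X_t] = x_0 * exp((mu - sigma^2/2) t) * exp(sigma^2 t / 2) = x_0 * exp(mu t) = 3*exp(5*t)/2.
Var(X_t) = E[X_t^2] - (E[X_t])^2 = x_0^2 * exp(2 mu t) * (exp(sigma^2 t) - 1) = 9*(exp(8*t) - 1)*exp(10*t)/4.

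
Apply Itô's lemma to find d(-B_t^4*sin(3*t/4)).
d(-B_t^4*sin(3*t/4)) = (-3*B_t^2*(B_t^2*cos(3*t/4) + 8*sin(3*t/4))/4) dt + (-4*B_t^3*sin(3*t/4)) dB_t

Itô's formula for f(t, x): d f(t, B_t) = (f_t + (1/2) f_xx) dt + f_x dB_t. Compute partials of f(t, x) = -x^4*sin(3*t/4):
  f_t(t,x)  = -3*x^4*cos(3*t/4)/4
  f_x(t,x)  = -4*x^3*sin(3*t/4)
  f_xx(t,x) = -12*x^2*sin(3*t/4)
Assemble drift = f_t + (1/2) f_xx = -3*x^2*(x^2*cos(3*t/4) + 8*sin(3*t/4))/4 and diffusion = f_x = -4*x^3*sin(3*t/4). Substituting x = B_t:
  d(-B_t^4*sin(3*t/4)) = (-3*B_t^2*(B_t^2*cos(3*t/4) + 8*sin(3*t/4))/4) dt + (-4*B_t^3*sin(3*t/4)) dB_t.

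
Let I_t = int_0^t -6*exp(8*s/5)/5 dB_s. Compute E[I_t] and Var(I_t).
E[I_t] = 0; Var(I_t) = 9*exp(16*t/5)/20 - 9/20

The Itô integral of a deterministic integrand f(s) has mean 0 because each increment f(s) * (B_{s+ds} - B_s) has mean 0. By the Itô isometry:
  Var( int_0^t f(s) dB_s ) = E[ (int_0^t f(s) dB_s)^2 ] = int_0^t f(s)^2 ds.
Here f(s) = -6*exp(8*s/5)/5, so f(s)^2 = 36*exp(16*s/5)/25. Integrate:
  int_0^t (36*exp(16*s/5)/25) ds = 9*exp(16*t/5)/20 - 9/20.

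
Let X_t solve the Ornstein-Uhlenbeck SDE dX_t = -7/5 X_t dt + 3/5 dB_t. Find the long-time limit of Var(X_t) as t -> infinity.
lim Var(X_t) = 9/70

The OU SDE dX = -theta X dt + sigma dB admits the integrating factor exp(theta t): d(exp(theta t) X_t) = sigma exp(theta t) dB_t. Integrating from 0 to t gives X_t = x_0 * exp(-theta t) + sigma * int_0^t exp(-theta (t-s)) dB_s for any initial x_0. The Itô integral has variance (by the Itô isometry) sigma^2 * int_0^t exp(-2 theta (t - s)) ds = sigma^2 * (1 - exp(-2 theta t)) / (2 theta), independent of x_0.
With theta = 7/5, sigma = 3/5:
  Var(X_t) = (3/5)^2 * (1 - exp(-2*7/5 t)) / (2 * 7/5) = 9/70 - 9*exp(-14*t/5)/70.
As t -> infinity, exp(-2*7/5 t) -> 0, so the stationary variance is sigma^2 / (2 theta) = 9/70.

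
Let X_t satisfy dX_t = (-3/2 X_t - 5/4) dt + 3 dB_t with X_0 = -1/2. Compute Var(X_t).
Var(X_t) = 3 - 3*exp(-3*t)

The variance V(t) = Var(X_t) satisfies V'(t) = 2 a V(t) + c^2 with V(0) = 0 (drift coefficient is linear in X, diffusion is constant). With a = -3/2, c = 3, the solution is
  V(t) = (c^2 / (2 a)) * (exp(2 a t) - 1)
       = (3^2 / (2*(-3/2))) * (exp((-3) t) - 1)
       = 3 - 3*exp(-3*t).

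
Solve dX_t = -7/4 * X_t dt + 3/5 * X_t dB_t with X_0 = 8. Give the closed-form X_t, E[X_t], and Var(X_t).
X_t = 8 * exp((-193/100) t + (3/5) B_t); E[X_t] = 8*exp(-7*t/4); Var(X_t) = (64*exp(9*t/25) - 64)*exp(-7*t/2)

For GBM dX = mu X dt + sigma X dB with X_0 = x_0, apply Itô to Y = log X: dY = (mu - sigma^2/2) dt + sigma dB, so Y_t = log(x_0) + (mu - sigma^2/2) t + sigma B_t and hence X_t = x_0 * exp((mu - sigma^2/2) t + sigma B_t).
With mu = -7/4, sigma = 3/5, x_0 = 8, this gives:
  X_t = 8 * exp((-193/100) * t + (3/5) * B_t).
Since sigma*B_t ~ Normal(0, sigma^2 t), E[exp(sigma*B_t)] = exp(sigma^2 t / 2); so E[X_t] = x_0 * exp((mu - sigma^2/2) t) * exp(sigma^2 t / 2) = x_0 * exp(mu t) = 8*exp(-7*t/4).
Var(X_t) = E[X_t^2] - (E[X_t])^2 = x_0^2 * exp(2 mu t) * (exp(sigma^2 t) - 1) = (64*exp(9*t/25) - 64)*exp(-7*t/2).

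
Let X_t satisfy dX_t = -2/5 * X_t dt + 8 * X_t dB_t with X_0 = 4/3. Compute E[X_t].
E[X_t] = 4*exp(-2*t/5)/3

For GBM dX = mu X dt + sigma X dB with X_0 = x_0, apply Itô to Y = log X: dY = (mu - sigma^2/2) dt + sigma dB, so Y_t = log(x_0) + (mu - sigma^2/2) t + sigma B_t and hence X_t = x_0 * exp((mu - sigma^2/2) t + sigma B_t).
With mu = -2/5, sigma = 8, x_0 = 4/3, this gives:
  X_t = 4/3 * exp((-162/5) * t + (8) * B_t).
Since sigma*B_t ~ Normal(0, sigma^2 t), E[exp(sigma*B_t)] = exp(sigma^2 t / 2); so E[X_t] = x_0 * exp((mu - sigma^2/2) t) * exp(sigma^2 t / 2) = x_0 * exp(mu t) = 4*exp(-2*t/5)/3.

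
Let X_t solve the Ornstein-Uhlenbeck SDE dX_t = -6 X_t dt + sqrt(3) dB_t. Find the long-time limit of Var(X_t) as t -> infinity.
lim Var(X_t) = 1/4

The OU SDE dX = -theta X dt + sigma dB admits the integrating factor exp(theta t): d(exp(theta t) X_t) = sigma exp(theta t) dB_t. Integrating from 0 to t gives X_t = x_0 * exp(-theta t) + sigma * int_0^t exp(-theta (t-s)) dB_s for any initial x_0. The Itô integral has variance (by the Itô isometry) sigma^2 * int_0^t exp(-2 theta (t - s)) ds = sigma^2 * (1 - exp(-2 theta t)) / (2 theta), independent of x_0.
With theta = 6, sigma = sqrt(3):
  Var(X_t) = (sqrt(3))^2 * (1 - exp(-2*6 t)) / (2 * 6) = 1/4 - exp(-12*t)/4.
As t -> infinity, exp(-2*6 t) -> 0, so the stationary variance is sigma^2 / (2 theta) = 1/4.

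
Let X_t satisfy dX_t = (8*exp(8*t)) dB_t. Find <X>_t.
<X>_t = 4*exp(16*t) - 4

For an Itô process dX_t = a(t) dt + b(t) dB_t, the quadratic variation is <X>_t = int_0^t b(s)^2 ds (the drift term does not contribute). Here b(s) = 8*exp(8*s), so
  b(s)^2 = 64*exp(16*s).
Integrating from 0 to t:
  <X>_t = int_0^t (64*exp(16*s)) ds = 4*exp(16*t) - 4.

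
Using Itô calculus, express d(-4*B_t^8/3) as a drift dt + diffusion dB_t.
d(-4*B_t^8/3) = (-112*B_t^6/3) dt + (-32*B_t^7/3) dB_t

Itô's formula for f(B_t) gives d f(B_t) = f'(B_t) dB_t + (1/2) f''(B_t) dt. Compute derivatives of f(x) = -4*x^8/3:
  f'(x)  = -32*x^7/3
  f''(x) = -224*x^6/3
Substitute x = B_t and multiply the f'' term by 1/2:
  drift     = (1/2) * (-224*x^6/3) evaluated at B_t = -112*B_t^6/3
  diffusion = (-32*x^7/3) evaluated at B_t = -32*B_t^7/3
Therefore d(-4*B_t^8/3) = (-112*B_t^6/3) dt + (-32*B_t^7/3) dB_t.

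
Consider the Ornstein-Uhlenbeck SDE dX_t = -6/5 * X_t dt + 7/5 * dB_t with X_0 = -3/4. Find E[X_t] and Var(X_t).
E[X_t] = -3*exp(-6*t/5)/4; Var(X_t) = 49/60 - 49*exp(-12*t/5)/60

The OU SDE dX = -theta X dt + sigma dB admits the integrating factor exp(theta t): d(exp(theta t) X_t) = sigma exp(theta t) dB_t. Integrating from 0 to t:
  X_t = x_0 * exp(-theta t) + sigma * int_0^t exp(-theta (t-s)) dB_s.
The Itô integral has mean 0 and (by the Itô isometry) variance sigma^2 * int_0^t exp(-2 theta (t - s)) ds = sigma^2 * (1 - exp(-2 theta t)) / (2 theta).
With theta = 6/5, sigma = 7/5, x_0 = -3/4:
  E[X_t] = -3/4 * exp(-6/5 t) = -3*exp(-6*t/5)/4
  Var(X_t) = (7/5)^2 * (1 - exp(-2*6/5 t)) / (2 * 6/5) = 49/60 - 49*exp(-12*t/5)/60.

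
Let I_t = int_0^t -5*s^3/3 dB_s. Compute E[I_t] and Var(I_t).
E[I_t] = 0; Var(I_t) = 25*t^7/63

The Itô integral of a deterministic integrand f(s) has mean 0 because each increment f(s) * (B_{s+ds} - B_s) has mean 0. By the Itô isometry:
  Var( int_0^t f(s) dB_s ) = E[ (int_0^t f(s) dB_s)^2 ] = int_0^t f(s)^2 ds.
Here f(s) = -5*s^3/3, so f(s)^2 = 25*s^6/9. Integrate:
  int_0^t (25*s^6/9) ds = 25*t^7/63.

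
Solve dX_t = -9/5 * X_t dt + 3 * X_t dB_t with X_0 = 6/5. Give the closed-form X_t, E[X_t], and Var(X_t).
X_t = 6/5 * exp((-63/10) t + (3) B_t); E[X_t] = 6*exp(-9*t/5)/5; Var(X_t) = (36*exp(9*t) - 36)*exp(-18*t/5)/25

For GBM dX = mu X dt + sigma X dB with X_0 = x_0, apply Itô to Y = log X: dY = (mu - sigma^2/2) dt + sigma dB, so Y_t = log(x_0) + (mu - sigma^2/2) t + sigma B_t and hence X_t = x_0 * exp((mu - sigma^2/2) t + sigma B_t).
With mu = -9/5, sigma = 3, x_0 = 6/5, this gives:
  X_t = 6/5 * exp((-63/10) * t + (3) * B_t).
Since sigma*B_t ~ Normal(0, sigma^2 t), E[exp(sigma*B_t)] = exp(sigma^2 t / 2); so E[X_t] = x_0 * exp((mu - sigma^2/2) t) * exp(sigma^2 t / 2) = x_0 * exp(mu t) = 6*exp(-9*t/5)/5.
Var(X_t) = E[X_t^2] - (E[X_t])^2 = x_0^2 * exp(2 mu t) * (exp(sigma^2 t) - 1) = (36*exp(9*t) - 36)*exp(-18*t/5)/25.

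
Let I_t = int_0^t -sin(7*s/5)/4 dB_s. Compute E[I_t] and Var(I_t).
E[I_t] = 0; Var(I_t) = t/32 - 5*sin(14*t/5)/448

The Itô integral of a deterministic integrand f(s) has mean 0 because each increment f(s) * (B_{s+ds} - B_s) has mean 0. By the Itô isometry:
  Var( int_0^t f(s) dB_s ) = E[ (int_0^t f(s) dB_s)^2 ] = int_0^t f(s)^2 ds.
Here f(s) = -sin(7*s/5)/4, so f(s)^2 = sin(7*s/5)^2/16. Integrate:
  int_0^t (sin(7*s/5)^2/16) ds = t/32 - 5*sin(14*t/5)/448.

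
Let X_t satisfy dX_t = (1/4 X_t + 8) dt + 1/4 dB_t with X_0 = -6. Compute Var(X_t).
Var(X_t) = exp(t/2)/8 - 1/8

The variance V(t) = Var(X_t) satisfies V'(t) = 2 a V(t) + c^2 with V(0) = 0 (drift coefficient is linear in X, diffusion is constant). With a = 1/4, c = 1/4, the solution is
  V(t) = (c^2 / (2 a)) * (exp(2 a t) - 1)
       = ((1/4)^2 / (2*(1/4))) * (exp((1/2) t) - 1)
       = exp(t/2)/8 - 1/8.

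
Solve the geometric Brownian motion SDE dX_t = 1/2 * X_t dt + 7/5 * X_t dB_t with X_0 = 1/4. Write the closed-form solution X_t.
X_t = 1/4 * exp((-12/25) * t + (7/5) * B_t)

For GBM dX = mu X dt + sigma X dB with X_0 = x_0, apply Itô to Y = log X: dY = (mu - sigma^2/2) dt + sigma dB, so Y_t = log(x_0) + (mu - sigma^2/2) t + sigma B_t and hence X_t = x_0 * exp((mu - sigma^2/2) t + sigma B_t).
With mu = 1/2, sigma = 7/5, x_0 = 1/4, this gives:
  X_t = 1/4 * exp((-12/25) * t + (7/5) * B_t).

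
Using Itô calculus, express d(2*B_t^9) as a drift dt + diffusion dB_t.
d(2*B_t^9) = (72*B_t^7) dt + (18*B_t^8) dB_t

Itô's formula for f(B_t) gives d f(B_t) = f'(B_t) dB_t + (1/2) f''(B_t) dt. Compute derivatives of f(x) = 2*x^9:
  f'(x)  = 18*x^8
  f''(x) = 144*x^7
Substitute x = B_t and multiply the f'' term by 1/2:
  drift     = (1/2) * (144*x^7) evaluated at B_t = 72*B_t^7
  diffusion = (18*x^8) evaluated at B_t = 18*B_t^8
Therefore d(2*B_t^9) = (72*B_t^7) dt + (18*B_t^8) dB_t.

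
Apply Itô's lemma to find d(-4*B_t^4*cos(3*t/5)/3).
d(-4*B_t^4*cos(3*t/5)/3) = (4*B_t^2*(B_t^2*sin(3*t/5) - 10*cos(3*t/5))/5) dt + (-16*B_t^3*cos(3*t/5)/3) dB_t

Itô's formula for f(t, x): d f(t, B_t) = (f_t + (1/2) f_xx) dt + f_x dB_t. Compute partials of f(t, x) = -4*x^4*cos(3*t/5)/3:
  f_t(t,x)  = 4*x^4*sin(3*t/5)/5
  f_x(t,x)  = -16*x^3*cos(3*t/5)/3
  f_xx(t,x) = -16*x^2*cos(3*t/5)
Assemble drift = f_t + (1/2) f_xx = 4*x^2*(x^2*sin(3*t/5) - 10*cos(3*t/5))/5 and diffusion = f_x = -16*x^3*cos(3*t/5)/3. Substituting x = B_t:
  d(-4*B_t^4*cos(3*t/5)/3) = (4*B_t^2*(B_t^2*sin(3*t/5) - 10*cos(3*t/5))/5) dt + (-16*B_t^3*cos(3*t/5)/3) dB_t.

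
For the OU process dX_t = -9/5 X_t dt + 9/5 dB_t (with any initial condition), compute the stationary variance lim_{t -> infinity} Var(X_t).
lim Var(X_t) = 9/10

The OU SDE dX = -theta X dt + sigma dB admits the integrating factor exp(theta t): d(exp(theta t) X_t) = sigma exp(theta t) dB_t. Integrating from 0 to t gives X_t = x_0 * exp(-theta t) + sigma * int_0^t exp(-theta (t-s)) dB_s for any initial x_0. The Itô integral has variance (by the Itô isometry) sigma^2 * int_0^t exp(-2 theta (t - s)) ds = sigma^2 * (1 - exp(-2 theta t)) / (2 theta), independent of x_0.
With theta = 9/5, sigma = 9/5:
  Var(X_t) = (9/5)^2 * (1 - exp(-2*9/5 t)) / (2 * 9/5) = 9/10 - 9*exp(-18*t/5)/10.
As t -> infinity, exp(-2*9/5 t) -> 0, so the stationary variance is sigma^2 / (2 theta) = 9/10.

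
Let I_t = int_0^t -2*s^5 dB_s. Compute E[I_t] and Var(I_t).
E[I_t] = 0; Var(I_t) = 4*t^11/11

The Itô integral of a deterministic integrand f(s) has mean 0 because each increment f(s) * (B_{s+ds} - B_s) has mean 0. By the Itô isometry:
  Var( int_0^t f(s) dB_s ) = E[ (int_0^t f(s) dB_s)^2 ] = int_0^t f(s)^2 ds.
Here f(s) = -2*s^5, so f(s)^2 = 4*s^10. Integrate:
  int_0^t (4*s^10) ds = 4*t^11/11.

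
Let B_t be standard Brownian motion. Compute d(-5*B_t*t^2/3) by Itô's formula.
d(-5*B_t*t^2/3) = (-10*B_t*t/3) dt + (-5*t^2/3) dB_t

Itô's formula for f(t, x): d f(t, B_t) = (f_t + (1/2) f_xx) dt + f_x dB_t. Compute partials of f(t, x) = -5*t^2*x/3:
  f_t(t,x)  = -10*t*x/3
  f_x(t,x)  = -5*t^2/3
  f_xx(t,x) = 0
Assemble drift = f_t + (1/2) f_xx = -10*t*x/3 and diffusion = f_x = -5*t^2/3. Substituting x = B_t:
  d(-5*B_t*t^2/3) = (-10*B_t*t/3) dt + (-5*t^2/3) dB_t.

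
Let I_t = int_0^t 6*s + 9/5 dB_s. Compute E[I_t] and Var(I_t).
E[I_t] = 0; Var(I_t) = 3*t*(100*t^2 + 90*t + 27)/25

The Itô integral of a deterministic integrand f(s) has mean 0 because each increment f(s) * (B_{s+ds} - B_s) has mean 0. By the Itô isometry:
  Var( int_0^t f(s) dB_s ) = E[ (int_0^t f(s) dB_s)^2 ] = int_0^t f(s)^2 ds.
Here f(s) = 6*s + 9/5, so f(s)^2 = 9*(10*s + 3)^2/25. Integrate:
  int_0^t (9*(10*s + 3)^2/25) ds = 3*t*(100*t^2 + 90*t + 27)/25.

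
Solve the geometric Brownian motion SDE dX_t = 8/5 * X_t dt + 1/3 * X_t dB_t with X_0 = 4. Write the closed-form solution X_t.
X_t = 4 * exp((139/90) * t + (1/3) * B_t)

For GBM dX = mu X dt + sigma X dB with X_0 = x_0, apply Itô to Y = log X: dY = (mu - sigma^2/2) dt + sigma dB, so Y_t = log(x_0) + (mu - sigma^2/2) t + sigma B_t and hence X_t = x_0 * exp((mu - sigma^2/2) t + sigma B_t).
With mu = 8/5, sigma = 1/3, x_0 = 4, this gives:
  X_t = 4 * exp((139/90) * t + (1/3) * B_t).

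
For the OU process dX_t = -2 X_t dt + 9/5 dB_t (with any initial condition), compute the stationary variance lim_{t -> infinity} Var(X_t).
lim Var(X_t) = 81/100

The OU SDE dX = -theta X dt + sigma dB admits the integrating factor exp(theta t): d(exp(theta t) X_t) = sigma exp(theta t) dB_t. Integrating from 0 to t gives X_t = x_0 * exp(-theta t) + sigma * int_0^t exp(-theta (t-s)) dB_s for any initial x_0. The Itô integral has variance (by the Itô isometry) sigma^2 * int_0^t exp(-2 theta (t - s)) ds = sigma^2 * (1 - exp(-2 theta t)) / (2 theta), independent of x_0.
With theta = 2, sigma = 9/5:
  Var(X_t) = (9/5)^2 * (1 - exp(-2*2 t)) / (2 * 2) = 81/100 - 81*exp(-4*t)/100.
As t -> infinity, exp(-2*2 t) -> 0, so the stationary variance is sigma^2 / (2 theta) = 81/100.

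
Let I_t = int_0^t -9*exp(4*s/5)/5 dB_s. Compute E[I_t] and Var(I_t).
E[I_t] = 0; Var(I_t) = 81*exp(8*t/5)/40 - 81/40

The Itô integral of a deterministic integrand f(s) has mean 0 because each increment f(s) * (B_{s+ds} - B_s) has mean 0. By the Itô isometry:
  Var( int_0^t f(s) dB_s ) = E[ (int_0^t f(s) dB_s)^2 ] = int_0^t f(s)^2 ds.
Here f(s) = -9*exp(4*s/5)/5, so f(s)^2 = 81*exp(8*s/5)/25. Integrate:
  int_0^t (81*exp(8*s/5)/25) ds = 81*exp(8*t/5)/40 - 81/40.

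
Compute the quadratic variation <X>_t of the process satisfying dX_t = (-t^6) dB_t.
<X>_t = t^13/13

For an Itô process dX_t = a(t) dt + b(t) dB_t, the quadratic variation is <X>_t = int_0^t b(s)^2 ds (the drift term does not contribute). Here b(s) = -s^6, so
  b(s)^2 = s^12.
Integrating from 0 to t:
  <X>_t = int_0^t (s^12) ds = t^13/13.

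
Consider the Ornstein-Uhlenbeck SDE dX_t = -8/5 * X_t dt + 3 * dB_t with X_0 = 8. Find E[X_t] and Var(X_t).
E[X_t] = 8*exp(-8*t/5); Var(X_t) = 45/16 - 45*exp(-16*t/5)/16

The OU SDE dX = -theta X dt + sigma dB admits the integrating factor exp(theta t): d(exp(theta t) X_t) = sigma exp(theta t) dB_t. Integrating from 0 to t:
  X_t = x_0 * exp(-theta t) + sigma * int_0^t exp(-theta (t-s)) dB_s.
The Itô integral has mean 0 and (by the Itô isometry) variance sigma^2 * int_0^t exp(-2 theta (t - s)) ds = sigma^2 * (1 - exp(-2 theta t)) / (2 theta).
With theta = 8/5, sigma = 3, x_0 = 8:
  E[X_t] = 8 * exp(-8/5 t) = 8*exp(-8*t/5)
  Var(X_t) = (3)^2 * (1 - exp(-2*8/5 t)) / (2 * 8/5) = 45/16 - 45*exp(-16*t/5)/16.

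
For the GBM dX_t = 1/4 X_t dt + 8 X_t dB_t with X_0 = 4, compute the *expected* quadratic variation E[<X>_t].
E[<X>_t] = 2048*exp(129*t/2)/129 - 2048/129

<X>_t = int_0^t (8 * X_s)^2 ds. Taking expectation inside the integral: E[<X>_t] = 8^2 * int_0^t E[X_s^2] ds. For GBM, E[X_s^2] = x_0^2 * exp((2 mu + sigma^2) s). Integrating:
  E[<X>_t] = 8^2 * 4^2 * (exp((2*(1/4) + 8^2) t) - 1) / (2*(1/4) + 8^2)
           = 8^2 * 4^2 * (exp((129/2) t) - 1) / (129/2) = 2048*exp(129*t/2)/129 - 2048/129.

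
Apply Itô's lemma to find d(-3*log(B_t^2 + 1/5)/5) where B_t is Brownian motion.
d(-3*log(B_t^2 + 1/5)/5) = (3*(5*B_t^2 - 1)/(5*B_t^2 + 1)^2) dt + (-6*B_t/(5*B_t^2 + 1)) dB_t

Itô's formula for f(B_t) gives d f(B_t) = f'(B_t) dB_t + (1/2) f''(B_t) dt. Compute derivatives of f(x) = -3*log(x^2 + 1/5)/5:
  f'(x)  = -6*x/(5*x^2 + 1)
  f''(x) = 6*(5*x^2 - 1)/(5*x^2 + 1)^2
Substitute x = B_t and multiply the f'' term by 1/2:
  drift     = (1/2) * (6*(5*x^2 - 1)/(5*x^2 + 1)^2) evaluated at B_t = 3*(5*B_t^2 - 1)/(5*B_t^2 + 1)^2
  diffusion = (-6*x/(5*x^2 + 1)) evaluated at B_t = -6*B_t/(5*B_t^2 + 1)
Therefore d(-3*log(B_t^2 + 1/5)/5) = (3*(5*B_t^2 - 1)/(5*B_t^2 + 1)^2) dt + (-6*B_t/(5*B_t^2 + 1)) dB_t.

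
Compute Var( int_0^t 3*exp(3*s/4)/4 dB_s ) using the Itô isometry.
Var = 3*exp(3*t/2)/8 - 3/8

The Itô integral of a deterministic integrand f(s) has mean 0 because each increment f(s) * (B_{s+ds} - B_s) has mean 0. By the Itô isometry:
  Var( int_0^t f(s) dB_s ) = E[ (int_0^t f(s) dB_s)^2 ] = int_0^t f(s)^2 ds.
Here f(s) = 3*exp(3*s/4)/4, so f(s)^2 = 9*exp(3*s/2)/16. Integrate:
  int_0^t (9*exp(3*s/2)/16) ds = 3*exp(3*t/2)/8 - 3/8.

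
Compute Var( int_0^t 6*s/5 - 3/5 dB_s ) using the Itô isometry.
Var = 3*t*(4*t^2 - 6*t + 3)/25

The Itô integral of a deterministic integrand f(s) has mean 0 because each increment f(s) * (B_{s+ds} - B_s) has mean 0. By the Itô isometry:
  Var( int_0^t f(s) dB_s ) = E[ (int_0^t f(s) dB_s)^2 ] = int_0^t f(s)^2 ds.
Here f(s) = 6*s/5 - 3/5, so f(s)^2 = 9*(2*s - 1)^2/25. Integrate:
  int_0^t (9*(2*s - 1)^2/25) ds = 3*t*(4*t^2 - 6*t + 3)/25.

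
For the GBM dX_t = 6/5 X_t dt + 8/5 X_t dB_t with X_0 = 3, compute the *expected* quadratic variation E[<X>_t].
E[<X>_t] = 144*exp(124*t/25)/31 - 144/31

<X>_t = int_0^t ((8/5) * X_s)^2 ds. Taking expectation inside the integral: E[<X>_t] = (8/5)^2 * int_0^t E[X_s^2] ds. For GBM, E[X_s^2] = x_0^2 * exp((2 mu + sigma^2) s). Integrating:
  E[<X>_t] = (8/5)^2 * 3^2 * (exp((2*(6/5) + (8/5)^2) t) - 1) / (2*(6/5) + (8/5)^2)
           = (8/5)^2 * 3^2 * (exp((124/25) t) - 1) / (124/25) = 144*exp(124*t/25)/31 - 144/31.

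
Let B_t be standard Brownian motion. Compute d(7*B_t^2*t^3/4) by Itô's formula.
d(7*B_t^2*t^3/4) = (7*t^2*(3*B_t^2 + t)/4) dt + (7*B_t*t^3/2) dB_t

Itô's formula for f(t, x): d f(t, B_t) = (f_t + (1/2) f_xx) dt + f_x dB_t. Compute partials of f(t, x) = 7*t^3*x^2/4:
  f_t(t,x)  = 21*t^2*x^2/4
  f_x(t,x)  = 7*t^3*x/2
  f_xx(t,x) = 7*t^3/2
Assemble drift = f_t + (1/2) f_xx = 7*t^2*(t + 3*x^2)/4 and diffusion = f_x = 7*t^3*x/2. Substituting x = B_t:
  d(7*B_t^2*t^3/4) = (7*t^2*(3*B_t^2 + t)/4) dt + (7*B_t*t^3/2) dB_t.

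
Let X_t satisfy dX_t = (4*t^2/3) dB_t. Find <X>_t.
<X>_t = 16*t^5/45

For an Itô process dX_t = a(t) dt + b(t) dB_t, the quadratic variation is <X>_t = int_0^t b(s)^2 ds (the drift term does not contribute). Here b(s) = 4*s^2/3, so
  b(s)^2 = 16*s^4/9.
Integrating from 0 to t:
  <X>_t = int_0^t (16*s^4/9) ds = 16*t^5/45.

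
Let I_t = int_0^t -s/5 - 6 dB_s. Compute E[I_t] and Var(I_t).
E[I_t] = 0; Var(I_t) = t*(t^2 + 90*t + 2700)/75

The Itô integral of a deterministic integrand f(s) has mean 0 because each increment f(s) * (B_{s+ds} - B_s) has mean 0. By the Itô isometry:
  Var( int_0^t f(s) dB_s ) = E[ (int_0^t f(s) dB_s)^2 ] = int_0^t f(s)^2 ds.
Here f(s) = -s/5 - 6, so f(s)^2 = (s + 30)^2/25. Integrate:
  int_0^t ((s + 30)^2/25) ds = t*(t^2 + 90*t + 2700)/75.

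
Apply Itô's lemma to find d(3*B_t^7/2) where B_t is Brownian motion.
d(3*B_t^7/2) = (63*B_t^5/2) dt + (21*B_t^6/2) dB_t

Itô's formula for f(B_t) gives d f(B_t) = f'(B_t) dB_t + (1/2) f''(B_t) dt. Compute derivatives of f(x) = 3*x^7/2:
  f'(x)  = 21*x^6/2
  f''(x) = 63*x^5
Substitute x = B_t and multiply the f'' term by 1/2:
  drift     = (1/2) * (63*x^5) evaluated at B_t = 63*B_t^5/2
  diffusion = (21*x^6/2) evaluated at B_t = 21*B_t^6/2
Therefore d(3*B_t^7/2) = (63*B_t^5/2) dt + (21*B_t^6/2) dB_t.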